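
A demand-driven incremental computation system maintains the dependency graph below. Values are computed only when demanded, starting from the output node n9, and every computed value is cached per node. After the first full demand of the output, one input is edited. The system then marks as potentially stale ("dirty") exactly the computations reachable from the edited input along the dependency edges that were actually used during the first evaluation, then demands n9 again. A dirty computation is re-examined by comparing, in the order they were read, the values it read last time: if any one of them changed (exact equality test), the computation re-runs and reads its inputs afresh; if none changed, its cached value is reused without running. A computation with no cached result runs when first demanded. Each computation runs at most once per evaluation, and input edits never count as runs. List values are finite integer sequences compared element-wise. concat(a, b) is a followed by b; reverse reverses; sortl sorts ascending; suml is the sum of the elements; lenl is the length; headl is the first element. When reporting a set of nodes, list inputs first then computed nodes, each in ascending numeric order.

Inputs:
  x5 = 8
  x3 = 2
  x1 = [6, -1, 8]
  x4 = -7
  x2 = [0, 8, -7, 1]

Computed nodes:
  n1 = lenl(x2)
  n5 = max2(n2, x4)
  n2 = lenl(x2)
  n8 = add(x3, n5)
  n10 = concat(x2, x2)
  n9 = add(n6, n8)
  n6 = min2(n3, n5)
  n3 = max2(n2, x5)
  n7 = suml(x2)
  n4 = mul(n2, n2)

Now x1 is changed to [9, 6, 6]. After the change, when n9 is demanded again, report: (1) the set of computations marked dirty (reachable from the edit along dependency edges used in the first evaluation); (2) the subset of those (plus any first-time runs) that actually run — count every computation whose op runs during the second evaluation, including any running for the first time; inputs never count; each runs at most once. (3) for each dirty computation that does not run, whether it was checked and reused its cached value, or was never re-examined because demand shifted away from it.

First evaluation (everything demanded from the output):
  n2 = lenl([0, 8, -7, 1]) = 4
  n3 = max2(4, 8) = 8
  n5 = max2(4, -7) = 4
  n6 = min2(8, 4) = 4
  n8 = add(2, 4) = 6
  n9 = add(4, 6) = 10

Propagation after the edit:
  x1 feeds no computation that the output demands — nothing is marked dirty and nothing runs.

Key observation: x1 is never demanded by the output, so the edit triggers no recomputation at all.

Marked dirty: none.
Computations that run: none — 0 in total.
Every dirty computation ran.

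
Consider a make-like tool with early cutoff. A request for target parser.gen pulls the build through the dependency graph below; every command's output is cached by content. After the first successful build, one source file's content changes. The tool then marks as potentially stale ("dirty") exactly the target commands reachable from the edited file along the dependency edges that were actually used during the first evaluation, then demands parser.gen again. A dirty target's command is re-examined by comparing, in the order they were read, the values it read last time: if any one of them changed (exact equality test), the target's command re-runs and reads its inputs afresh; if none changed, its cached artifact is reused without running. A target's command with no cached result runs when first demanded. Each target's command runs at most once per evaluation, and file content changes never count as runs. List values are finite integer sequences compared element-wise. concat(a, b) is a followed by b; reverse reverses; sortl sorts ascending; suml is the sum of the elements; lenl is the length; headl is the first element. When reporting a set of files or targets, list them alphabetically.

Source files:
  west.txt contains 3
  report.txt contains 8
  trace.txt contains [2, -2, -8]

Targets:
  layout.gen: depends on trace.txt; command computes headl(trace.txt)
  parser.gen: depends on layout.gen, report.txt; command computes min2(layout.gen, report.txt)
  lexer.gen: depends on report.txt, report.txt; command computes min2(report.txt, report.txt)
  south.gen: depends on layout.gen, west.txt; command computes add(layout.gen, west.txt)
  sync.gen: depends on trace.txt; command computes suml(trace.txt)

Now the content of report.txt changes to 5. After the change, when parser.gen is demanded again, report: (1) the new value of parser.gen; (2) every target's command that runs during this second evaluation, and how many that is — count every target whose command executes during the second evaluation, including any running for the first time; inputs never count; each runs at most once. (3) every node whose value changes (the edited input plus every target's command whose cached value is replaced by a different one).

Demanding parser.gen again yields 2.
1 target commands run: parser.gen.
The nodes whose values change: report.txt.

First demand of the output computes:
  layout.gen = headl([2, -2, -8]) = 2
  parser.gen = min2(2, 8) = 2

After the edit, cleaning proceeds:
  parser.gen: a read changed (report.txt 8->5) — executes, giving 2 — identical to its old value.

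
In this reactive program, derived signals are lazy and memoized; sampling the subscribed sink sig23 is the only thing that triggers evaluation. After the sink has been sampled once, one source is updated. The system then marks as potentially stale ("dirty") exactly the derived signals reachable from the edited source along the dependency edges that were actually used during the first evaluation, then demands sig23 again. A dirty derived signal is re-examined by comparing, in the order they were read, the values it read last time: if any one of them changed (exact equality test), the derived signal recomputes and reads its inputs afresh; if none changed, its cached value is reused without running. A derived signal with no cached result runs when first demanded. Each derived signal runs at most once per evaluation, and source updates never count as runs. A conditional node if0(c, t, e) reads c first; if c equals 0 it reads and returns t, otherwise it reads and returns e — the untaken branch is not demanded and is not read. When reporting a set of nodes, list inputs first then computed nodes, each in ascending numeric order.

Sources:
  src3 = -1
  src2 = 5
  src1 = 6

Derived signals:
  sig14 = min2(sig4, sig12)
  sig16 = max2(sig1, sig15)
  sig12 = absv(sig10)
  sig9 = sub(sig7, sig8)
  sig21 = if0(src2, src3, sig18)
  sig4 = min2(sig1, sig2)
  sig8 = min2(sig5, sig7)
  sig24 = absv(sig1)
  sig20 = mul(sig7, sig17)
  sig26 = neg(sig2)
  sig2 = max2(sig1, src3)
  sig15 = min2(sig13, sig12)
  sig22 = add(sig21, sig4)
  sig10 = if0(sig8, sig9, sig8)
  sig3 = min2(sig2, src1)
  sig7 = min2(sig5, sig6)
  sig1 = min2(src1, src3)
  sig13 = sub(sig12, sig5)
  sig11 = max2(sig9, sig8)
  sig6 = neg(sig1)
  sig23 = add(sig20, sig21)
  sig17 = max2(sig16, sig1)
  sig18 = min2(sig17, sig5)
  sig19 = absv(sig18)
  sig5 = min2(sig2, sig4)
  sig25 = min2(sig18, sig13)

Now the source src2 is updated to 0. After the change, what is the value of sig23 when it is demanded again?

First demand of the output computes:
  sig1 = min2(6, -1) = -1
  sig2 = max2(-1, -1) = -1
  sig4 = min2(-1, -1) = -1
  sig5 = min2(-1, -1) = -1
  sig6 = neg(-1) = 1
  sig7 = min2(-1, 1) = -1
  sig8 = min2(-1, -1) = -1
  sig10 = if0(sig8=-1 -> else branch sig8) = -1
  sig12 = absv(-1) = 1
  sig13 = sub(1, -1) = 2
  sig15 = min2(2, 1) = 1
  sig16 = max2(-1, 1) = 1
  sig17 = max2(1, -1) = 1
  sig18 = min2(1, -1) = -1
  sig20 = mul(-1, 1) = -1
  sig21 = if0(src2=5 -> else branch sig18) = -1
  sig23 = add(-1, -1) = -2

After the edit, cleaning proceeds:
  sig21: a read changed (src2 5->0) — executes, giving -1 — identical to its old value.
  sig23: dirty, but its reads are unchanged (sig20 unchanged, sig21 unchanged); cached -2 stands.

Note the absorption at sig21: it re-runs yet its value is the same, leaving the output's value untouched.

Demanding sig23 again yields -2.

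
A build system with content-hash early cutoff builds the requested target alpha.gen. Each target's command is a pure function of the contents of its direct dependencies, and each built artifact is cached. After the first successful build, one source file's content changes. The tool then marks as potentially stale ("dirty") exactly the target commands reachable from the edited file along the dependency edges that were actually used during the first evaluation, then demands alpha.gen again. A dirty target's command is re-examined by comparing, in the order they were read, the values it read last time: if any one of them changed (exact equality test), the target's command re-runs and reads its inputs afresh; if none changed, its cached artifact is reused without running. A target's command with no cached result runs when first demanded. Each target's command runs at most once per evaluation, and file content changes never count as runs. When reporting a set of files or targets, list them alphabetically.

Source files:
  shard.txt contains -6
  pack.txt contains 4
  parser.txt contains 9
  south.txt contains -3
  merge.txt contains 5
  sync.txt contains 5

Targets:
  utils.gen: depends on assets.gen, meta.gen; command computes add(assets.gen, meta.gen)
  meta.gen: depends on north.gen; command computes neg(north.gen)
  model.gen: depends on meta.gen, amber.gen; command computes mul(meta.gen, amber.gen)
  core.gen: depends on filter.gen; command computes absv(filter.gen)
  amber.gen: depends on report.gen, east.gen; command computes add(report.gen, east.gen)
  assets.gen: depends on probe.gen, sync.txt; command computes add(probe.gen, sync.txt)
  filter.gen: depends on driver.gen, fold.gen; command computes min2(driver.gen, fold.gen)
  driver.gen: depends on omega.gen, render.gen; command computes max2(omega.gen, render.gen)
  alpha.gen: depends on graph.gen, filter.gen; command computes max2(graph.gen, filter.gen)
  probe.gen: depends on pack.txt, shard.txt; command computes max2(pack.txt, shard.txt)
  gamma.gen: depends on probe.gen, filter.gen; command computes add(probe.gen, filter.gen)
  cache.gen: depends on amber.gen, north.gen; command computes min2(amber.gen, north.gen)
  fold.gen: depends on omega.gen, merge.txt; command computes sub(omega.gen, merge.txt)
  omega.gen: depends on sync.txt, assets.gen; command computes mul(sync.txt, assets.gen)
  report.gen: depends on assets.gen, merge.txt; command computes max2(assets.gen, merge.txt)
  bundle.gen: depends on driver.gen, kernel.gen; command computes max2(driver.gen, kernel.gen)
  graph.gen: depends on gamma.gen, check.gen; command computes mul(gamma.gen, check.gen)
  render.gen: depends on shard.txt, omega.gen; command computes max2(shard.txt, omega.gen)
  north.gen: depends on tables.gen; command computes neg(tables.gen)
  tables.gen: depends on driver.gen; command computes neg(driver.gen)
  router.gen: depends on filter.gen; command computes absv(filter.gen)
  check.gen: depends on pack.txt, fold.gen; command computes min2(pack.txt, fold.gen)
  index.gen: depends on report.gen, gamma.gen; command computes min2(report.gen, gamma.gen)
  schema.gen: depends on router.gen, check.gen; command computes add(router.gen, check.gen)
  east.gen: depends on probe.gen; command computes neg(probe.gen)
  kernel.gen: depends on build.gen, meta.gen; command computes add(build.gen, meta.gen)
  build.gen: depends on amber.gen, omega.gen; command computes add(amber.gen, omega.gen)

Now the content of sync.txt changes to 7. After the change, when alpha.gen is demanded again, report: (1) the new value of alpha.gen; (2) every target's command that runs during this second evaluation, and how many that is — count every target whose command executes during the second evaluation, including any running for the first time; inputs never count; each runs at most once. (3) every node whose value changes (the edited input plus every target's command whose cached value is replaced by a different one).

New value of alpha.gen: 304.
Target commands that run: alpha.gen, assets.gen, check.gen, driver.gen, filter.gen, fold.gen, gamma.gen, graph.gen, omega.gen, render.gen — 10 in total.
Values that change: alpha.gen, assets.gen, driver.gen, filter.gen, fold.gen, gamma.gen, graph.gen, omega.gen, render.gen, sync.txt.

First evaluation (everything demanded from the output):
  probe.gen = max2(4, -6) = 4
  assets.gen = add(4, 5) = 9
  omega.gen = mul(5, 9) = 45
  fold.gen = sub(45, 5) = 40
  check.gen = min2(4, 40) = 4
  render.gen = max2(-6, 45) = 45
  driver.gen = max2(45, 45) = 45
  filter.gen = min2(45, 40) = 40
  gamma.gen = add(4, 40) = 44
  graph.gen = mul(44, 4) = 176
  alpha.gen = max2(176, 40) = 176

Propagation after the edit:
  assets.gen: runs — sync.txt 5->7; result 11.
  omega.gen: runs — sync.txt 5->7; assets.gen 9->11; result 77.
  fold.gen: runs — omega.gen 45->77; result 72.
  check.gen: runs — fold.gen 40->72; result 4 (same value as before).
  render.gen: runs — omega.gen 45->77; result 77.
  driver.gen: runs — omega.gen 45->77; render.gen 45->77; result 77.
  filter.gen: runs — driver.gen 45->77; fold.gen 40->72; result 72.
  gamma.gen: runs — filter.gen 40->72; result 76.
  graph.gen: runs — gamma.gen 44->76; result 304.
  alpha.gen: runs — graph.gen 176->304; filter.gen 40->72; result 304.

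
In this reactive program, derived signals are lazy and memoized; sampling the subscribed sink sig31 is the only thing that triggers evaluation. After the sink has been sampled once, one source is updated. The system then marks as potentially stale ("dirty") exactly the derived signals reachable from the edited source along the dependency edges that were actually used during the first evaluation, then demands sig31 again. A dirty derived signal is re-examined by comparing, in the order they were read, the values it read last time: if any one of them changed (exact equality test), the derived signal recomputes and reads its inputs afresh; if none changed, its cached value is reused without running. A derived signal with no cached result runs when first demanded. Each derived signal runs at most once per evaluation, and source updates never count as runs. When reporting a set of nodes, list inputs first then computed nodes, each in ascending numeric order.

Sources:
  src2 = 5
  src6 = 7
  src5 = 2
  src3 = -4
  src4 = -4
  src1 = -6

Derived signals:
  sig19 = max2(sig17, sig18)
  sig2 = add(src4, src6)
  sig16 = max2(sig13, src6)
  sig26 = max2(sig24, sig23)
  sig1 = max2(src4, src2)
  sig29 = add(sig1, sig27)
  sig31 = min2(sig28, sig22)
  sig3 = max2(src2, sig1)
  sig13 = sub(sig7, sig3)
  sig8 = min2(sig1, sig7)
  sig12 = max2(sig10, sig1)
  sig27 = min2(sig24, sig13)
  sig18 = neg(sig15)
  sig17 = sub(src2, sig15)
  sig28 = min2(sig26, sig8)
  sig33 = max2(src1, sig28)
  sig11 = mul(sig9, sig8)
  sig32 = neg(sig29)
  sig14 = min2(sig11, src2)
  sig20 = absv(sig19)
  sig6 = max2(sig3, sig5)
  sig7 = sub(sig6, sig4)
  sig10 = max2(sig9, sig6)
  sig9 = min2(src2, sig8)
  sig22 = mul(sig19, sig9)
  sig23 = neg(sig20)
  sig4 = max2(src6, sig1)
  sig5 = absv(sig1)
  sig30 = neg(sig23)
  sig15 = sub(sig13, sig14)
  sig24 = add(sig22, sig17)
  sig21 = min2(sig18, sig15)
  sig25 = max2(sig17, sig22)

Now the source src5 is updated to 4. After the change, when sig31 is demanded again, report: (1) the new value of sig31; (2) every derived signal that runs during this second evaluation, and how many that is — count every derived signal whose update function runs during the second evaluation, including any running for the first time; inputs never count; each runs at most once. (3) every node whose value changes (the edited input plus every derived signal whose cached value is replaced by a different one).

Demanding sig31 again yields -32.
0 derived signals run: none.
The nodes whose values change: src5.
Note the shortcut — nothing in the graph depends on src5 at all, so no recomputation happens.

First demand of the output computes:
  sig1 = max2(-4, 5) = 5
  sig3 = max2(5, 5) = 5
  sig4 = max2(7, 5) = 7
  sig5 = absv(5) = 5
  sig6 = max2(5, 5) = 5
  sig7 = sub(5, 7) = -2
  sig8 = min2(5, -2) = -2
  sig9 = min2(5, -2) = -2
  sig11 = mul(-2, -2) = 4
  sig13 = sub(-2, 5) = -7
  sig14 = min2(4, 5) = 4
  sig15 = sub(-7, 4) = -11
  sig17 = sub(5, -11) = 16
  sig18 = neg(-11) = 11
  sig19 = max2(16, 11) = 16
  sig20 = absv(16) = 16
  sig22 = mul(16, -2) = -32
  sig23 = neg(16) = -16
  sig24 = add(-32, 16) = -16
  sig26 = max2(-16, -16) = -16
  sig28 = min2(-16, -2) = -16
  sig31 = min2(-16, -32) = -32

After the edit, cleaning proceeds:
  no node depends on src5 at all; the second demand re-runs nothing.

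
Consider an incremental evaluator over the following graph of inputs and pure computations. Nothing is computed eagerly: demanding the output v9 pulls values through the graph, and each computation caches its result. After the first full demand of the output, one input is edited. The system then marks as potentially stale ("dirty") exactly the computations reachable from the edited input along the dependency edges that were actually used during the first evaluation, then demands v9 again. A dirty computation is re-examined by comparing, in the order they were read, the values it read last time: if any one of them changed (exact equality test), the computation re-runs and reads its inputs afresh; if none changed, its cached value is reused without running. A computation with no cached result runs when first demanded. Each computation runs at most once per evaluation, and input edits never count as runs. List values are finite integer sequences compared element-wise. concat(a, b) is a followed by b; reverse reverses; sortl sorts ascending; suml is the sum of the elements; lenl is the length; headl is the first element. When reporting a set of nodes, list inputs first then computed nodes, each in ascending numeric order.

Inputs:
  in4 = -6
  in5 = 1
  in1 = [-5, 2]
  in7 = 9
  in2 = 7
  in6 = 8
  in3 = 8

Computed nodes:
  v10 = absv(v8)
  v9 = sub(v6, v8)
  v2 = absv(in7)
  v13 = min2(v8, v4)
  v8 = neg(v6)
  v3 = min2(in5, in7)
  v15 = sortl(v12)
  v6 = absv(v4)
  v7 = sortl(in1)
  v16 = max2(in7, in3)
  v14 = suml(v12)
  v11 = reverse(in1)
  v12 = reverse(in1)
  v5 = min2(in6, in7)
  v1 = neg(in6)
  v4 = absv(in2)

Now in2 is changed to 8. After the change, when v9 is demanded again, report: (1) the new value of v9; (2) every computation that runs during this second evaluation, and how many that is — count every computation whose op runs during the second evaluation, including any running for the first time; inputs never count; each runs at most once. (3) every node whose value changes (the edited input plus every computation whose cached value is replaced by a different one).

v9 now evaluates to 16.
Run set: v4, v6, v8, v9 (4 run).
Changed values: in2, v4, v6, v8, v9.

Initial pass — values computed on the first demand:
  v4 = absv(7) = 7
  v6 = absv(7) = 7
  v8 = neg(7) = -7
  v9 = sub(7, -7) = 14

Second demand — change propagation:
  v4: re-runs because in2 7->8; new result 8.
  v6: re-runs because v4 7->8; new result 8.
  v8: re-runs because v6 7->8; new result -8.
  v9: re-runs because v6 7->8; v8 -7->-8; new result 16.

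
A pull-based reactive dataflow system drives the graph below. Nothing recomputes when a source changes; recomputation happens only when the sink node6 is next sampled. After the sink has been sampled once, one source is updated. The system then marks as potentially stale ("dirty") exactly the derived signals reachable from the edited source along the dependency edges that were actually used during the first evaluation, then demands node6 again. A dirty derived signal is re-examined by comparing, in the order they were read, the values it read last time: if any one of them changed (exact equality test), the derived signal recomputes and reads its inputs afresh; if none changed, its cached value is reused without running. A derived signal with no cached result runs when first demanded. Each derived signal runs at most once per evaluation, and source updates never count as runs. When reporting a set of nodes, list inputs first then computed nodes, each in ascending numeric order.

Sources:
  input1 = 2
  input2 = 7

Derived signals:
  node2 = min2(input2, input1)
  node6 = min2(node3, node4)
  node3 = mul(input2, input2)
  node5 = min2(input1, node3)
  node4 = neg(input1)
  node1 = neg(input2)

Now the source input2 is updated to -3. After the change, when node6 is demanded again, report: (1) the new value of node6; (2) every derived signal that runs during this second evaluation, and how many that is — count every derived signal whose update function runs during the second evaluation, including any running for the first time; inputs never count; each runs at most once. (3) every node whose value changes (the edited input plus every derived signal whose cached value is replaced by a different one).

First evaluation (everything demanded from the output):
  node3 = mul(7, 7) = 49
  node4 = neg(2) = -2
  node6 = min2(49, -2) = -2

Propagation after the edit:
  node3: runs — input2 7->-3; input2 7->-3; result 9.
  node6: runs — node3 49->9; result -2 (same value as before).

New value of node6: -2.
Derived signals that run: node3, node6 — 2 in total.
Values that change: input2, node3.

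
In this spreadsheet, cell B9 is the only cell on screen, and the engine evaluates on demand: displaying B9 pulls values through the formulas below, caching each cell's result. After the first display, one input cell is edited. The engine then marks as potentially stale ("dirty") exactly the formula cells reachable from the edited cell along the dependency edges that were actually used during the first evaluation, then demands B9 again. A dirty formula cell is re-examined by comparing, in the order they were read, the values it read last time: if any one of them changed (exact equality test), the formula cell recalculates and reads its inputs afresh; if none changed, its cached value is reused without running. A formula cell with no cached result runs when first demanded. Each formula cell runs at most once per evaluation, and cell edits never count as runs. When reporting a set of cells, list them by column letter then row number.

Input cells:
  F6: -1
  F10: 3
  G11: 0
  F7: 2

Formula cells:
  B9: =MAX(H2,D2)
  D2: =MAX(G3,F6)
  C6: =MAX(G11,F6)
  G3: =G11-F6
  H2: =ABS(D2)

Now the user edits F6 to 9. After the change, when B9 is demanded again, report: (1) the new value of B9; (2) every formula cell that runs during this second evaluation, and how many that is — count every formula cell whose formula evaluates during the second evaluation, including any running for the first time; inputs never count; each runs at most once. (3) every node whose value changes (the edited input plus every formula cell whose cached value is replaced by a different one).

B9 now evaluates to 9.
Run set: B9, D2, G3, H2 (4 run).
Changed values: B9, D2, F6, G3, H2.

Initial pass — values computed on the first demand:
  G3 = 0 - -1 = 1
  D2 = MAX(1, -1) = 1
  H2 = ABS(1) = 1
  B9 = MAX(1, 1) = 1

Second demand — change propagation:
  G3: re-runs because F6 -1->9; new result -9.
  D2: re-runs because G3 1->-9; F6 -1->9; new result 9.
  H2: re-runs because D2 1->9; new result 9.
  B9: re-runs because H2 1->9; D2 1->9; new result 9.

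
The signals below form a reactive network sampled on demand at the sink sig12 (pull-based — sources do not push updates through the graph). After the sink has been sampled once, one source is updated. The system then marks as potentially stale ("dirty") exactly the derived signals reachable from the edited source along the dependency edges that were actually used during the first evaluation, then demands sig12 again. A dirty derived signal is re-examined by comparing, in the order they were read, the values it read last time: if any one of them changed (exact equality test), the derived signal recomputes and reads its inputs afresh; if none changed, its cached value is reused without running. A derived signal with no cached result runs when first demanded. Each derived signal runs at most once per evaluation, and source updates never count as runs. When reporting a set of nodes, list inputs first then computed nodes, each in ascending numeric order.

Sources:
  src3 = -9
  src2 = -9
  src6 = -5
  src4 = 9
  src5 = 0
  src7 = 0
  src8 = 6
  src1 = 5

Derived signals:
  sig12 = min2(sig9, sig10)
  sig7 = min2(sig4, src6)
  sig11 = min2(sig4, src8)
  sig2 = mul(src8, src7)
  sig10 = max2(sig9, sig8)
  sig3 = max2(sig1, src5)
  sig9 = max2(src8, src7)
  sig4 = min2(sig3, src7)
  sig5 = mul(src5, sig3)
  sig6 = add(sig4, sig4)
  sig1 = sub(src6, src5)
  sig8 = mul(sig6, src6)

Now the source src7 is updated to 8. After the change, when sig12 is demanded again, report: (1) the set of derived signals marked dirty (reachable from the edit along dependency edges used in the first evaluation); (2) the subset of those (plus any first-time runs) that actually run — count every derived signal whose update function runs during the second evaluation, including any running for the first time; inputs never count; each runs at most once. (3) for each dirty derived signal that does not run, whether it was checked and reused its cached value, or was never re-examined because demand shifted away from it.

Initial pass — values computed on the first demand:
  sig1 = sub(-5, 0) = -5
  sig3 = max2(-5, 0) = 0
  sig4 = min2(0, 0) = 0
  sig6 = add(0, 0) = 0
  sig8 = mul(0, -5) = 0
  sig9 = max2(6, 0) = 6
  sig10 = max2(6, 0) = 6
  sig12 = min2(6, 6) = 6

Second demand — change propagation:
  sig4: re-runs because src7 0->8; new result 0 (unchanged).
  sig6: re-examined; everything it read last time is the same (sig4 unchanged, sig4 unchanged) — cache 0 kept, no run.
  sig8: re-examined; everything it read last time is the same (sig6 unchanged, src6 unchanged) — cache 0 kept, no run.
  sig9: re-runs because src7 0->8; new result 8.
  sig10: re-runs because sig9 6->8; new result 8.
  sig12: re-runs because sig9 6->8; sig10 6->8; new result 8.

The important point: at sig6 every value read last time is unchanged, so the dirty flag clears without a run.

Dirty set: sig4, sig6, sig8, sig9, sig10, sig12.
Run set: sig4, sig9, sig10, sig12 (4 run).
Re-examined without running (cache reused): sig6, sig8.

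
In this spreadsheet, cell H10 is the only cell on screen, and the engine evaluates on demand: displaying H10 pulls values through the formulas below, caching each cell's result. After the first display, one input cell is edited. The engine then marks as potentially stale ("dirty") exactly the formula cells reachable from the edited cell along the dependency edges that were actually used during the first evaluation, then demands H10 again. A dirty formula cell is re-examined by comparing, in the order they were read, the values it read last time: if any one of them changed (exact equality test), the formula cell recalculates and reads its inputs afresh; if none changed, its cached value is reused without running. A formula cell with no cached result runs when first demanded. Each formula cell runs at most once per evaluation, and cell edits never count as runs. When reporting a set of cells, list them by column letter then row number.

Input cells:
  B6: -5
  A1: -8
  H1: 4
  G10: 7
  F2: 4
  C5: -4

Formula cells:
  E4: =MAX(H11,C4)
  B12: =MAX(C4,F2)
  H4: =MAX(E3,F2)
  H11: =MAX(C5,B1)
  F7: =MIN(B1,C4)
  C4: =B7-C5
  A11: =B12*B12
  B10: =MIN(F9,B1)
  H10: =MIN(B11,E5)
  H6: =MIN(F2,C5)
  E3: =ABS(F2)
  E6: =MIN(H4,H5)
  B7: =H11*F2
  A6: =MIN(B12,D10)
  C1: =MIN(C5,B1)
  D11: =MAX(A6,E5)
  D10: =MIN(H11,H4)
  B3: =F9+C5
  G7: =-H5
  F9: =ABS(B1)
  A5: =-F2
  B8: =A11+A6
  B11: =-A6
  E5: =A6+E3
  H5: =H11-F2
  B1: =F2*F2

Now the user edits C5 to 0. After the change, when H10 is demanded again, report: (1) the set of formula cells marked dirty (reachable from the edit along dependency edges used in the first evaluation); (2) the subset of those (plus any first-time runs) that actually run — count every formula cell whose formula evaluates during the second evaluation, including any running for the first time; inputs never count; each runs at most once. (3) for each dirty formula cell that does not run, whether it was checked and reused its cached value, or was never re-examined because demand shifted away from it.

Initial pass — values computed on the first demand:
  B1 = 4 * 4 = 16
  E3 = ABS(4) = 4
  H4 = MAX(4, 4) = 4
  H11 = MAX(-4, 16) = 16
  B7 = 16 * 4 = 64
  C4 = 64 - -4 = 68
  B12 = MAX(68, 4) = 68
  D10 = MIN(16, 4) = 4
  A6 = MIN(68, 4) = 4
  B11 = -(4) = -4
  E5 = 4 + 4 = 8
  H10 = MIN(-4, 8) = -4

Second demand — change propagation:
  H11: re-runs because C5 -4->0; new result 16 (unchanged).
  B7: re-examined; everything it read last time is the same (H11 unchanged, F2 unchanged) — cache 64 kept, no run.
  C4: re-runs because C5 -4->0; new result 64.
  B12: re-runs because C4 68->64; new result 64.
  D10: re-examined; everything it read last time is the same (H11 unchanged, H4 unchanged) — cache 4 kept, no run.
  A6: re-runs because B12 68->64; new result 4 (unchanged).
  B11: re-examined; everything it read last time is the same (A6 unchanged) — cache -4 kept, no run.
  E5: re-examined; everything it read last time is the same (A6 unchanged, E3 unchanged) — cache 8 kept, no run.
  H10: re-examined; everything it read last time is the same (B11 unchanged, E5 unchanged) — cache -4 kept, no run.

The important point: at B7 every value read last time is unchanged, so the dirty flag clears without a run.

Dirty set: A6, B7, B11, B12, C4, D10, E5, H10, H11.
Run set: A6, B12, C4, H11 (4 run).
Re-examined without running (cache reused): B7, B11, D10, E5, H10.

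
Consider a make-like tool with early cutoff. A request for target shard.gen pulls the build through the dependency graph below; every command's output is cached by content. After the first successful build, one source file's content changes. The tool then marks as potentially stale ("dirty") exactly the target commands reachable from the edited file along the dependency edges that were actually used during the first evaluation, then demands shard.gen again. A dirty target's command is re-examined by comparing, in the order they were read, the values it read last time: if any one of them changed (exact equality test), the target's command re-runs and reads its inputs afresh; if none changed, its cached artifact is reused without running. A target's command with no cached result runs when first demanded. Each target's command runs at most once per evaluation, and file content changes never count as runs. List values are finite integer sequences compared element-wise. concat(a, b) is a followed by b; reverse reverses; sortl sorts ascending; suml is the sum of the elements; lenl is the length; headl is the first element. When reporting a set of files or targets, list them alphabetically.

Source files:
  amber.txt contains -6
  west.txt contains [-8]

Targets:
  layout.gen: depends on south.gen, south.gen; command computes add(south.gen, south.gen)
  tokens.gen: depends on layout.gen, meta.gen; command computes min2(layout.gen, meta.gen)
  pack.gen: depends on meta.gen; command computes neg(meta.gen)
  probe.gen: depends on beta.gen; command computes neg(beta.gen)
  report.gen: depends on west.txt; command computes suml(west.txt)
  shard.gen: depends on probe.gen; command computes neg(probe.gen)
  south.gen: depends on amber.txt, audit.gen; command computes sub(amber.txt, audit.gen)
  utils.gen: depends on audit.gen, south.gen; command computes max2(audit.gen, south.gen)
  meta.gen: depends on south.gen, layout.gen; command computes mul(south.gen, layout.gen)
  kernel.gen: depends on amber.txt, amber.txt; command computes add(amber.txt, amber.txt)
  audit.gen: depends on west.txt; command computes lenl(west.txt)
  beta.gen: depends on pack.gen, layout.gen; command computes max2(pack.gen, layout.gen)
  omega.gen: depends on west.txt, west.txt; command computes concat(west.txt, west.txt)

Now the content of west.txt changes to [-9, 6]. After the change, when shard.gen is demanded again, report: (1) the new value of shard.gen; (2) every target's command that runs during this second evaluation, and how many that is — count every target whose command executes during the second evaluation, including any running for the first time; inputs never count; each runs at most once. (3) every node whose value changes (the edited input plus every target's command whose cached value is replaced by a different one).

Demanding shard.gen again yields -16.
8 target commands run: audit.gen, beta.gen, layout.gen, meta.gen, pack.gen, probe.gen, shard.gen, south.gen.
The nodes whose values change: audit.gen, beta.gen, layout.gen, meta.gen, pack.gen, probe.gen, shard.gen, south.gen, west.txt.

First demand of the output computes:
  audit.gen = lenl([-8]) = 1
  south.gen = sub(-6, 1) = -7
  layout.gen = add(-7, -7) = -14
  meta.gen = mul(-7, -14) = 98
  pack.gen = neg(98) = -98
  beta.gen = max2(-98, -14) = -14
  probe.gen = neg(-14) = 14
  shard.gen = neg(14) = -14

After the edit, cleaning proceeds:
  audit.gen: a read changed (west.txt [-8]->[-9, 6]) — executes, giving 2.
  south.gen: a read changed (audit.gen 1->2) — executes, giving -8.
  layout.gen: a read changed (south.gen -7->-8; south.gen -7->-8) — executes, giving -16.
  meta.gen: a read changed (south.gen -7->-8; layout.gen -14->-16) — executes, giving 128.
  pack.gen: a read changed (meta.gen 98->128) — executes, giving -128.
  beta.gen: a read changed (pack.gen -98->-128; layout.gen -14->-16) — executes, giving -16.
  probe.gen: a read changed (beta.gen -14->-16) — executes, giving 16.
  shard.gen: a read changed (probe.gen 14->16) — executes, giving -16.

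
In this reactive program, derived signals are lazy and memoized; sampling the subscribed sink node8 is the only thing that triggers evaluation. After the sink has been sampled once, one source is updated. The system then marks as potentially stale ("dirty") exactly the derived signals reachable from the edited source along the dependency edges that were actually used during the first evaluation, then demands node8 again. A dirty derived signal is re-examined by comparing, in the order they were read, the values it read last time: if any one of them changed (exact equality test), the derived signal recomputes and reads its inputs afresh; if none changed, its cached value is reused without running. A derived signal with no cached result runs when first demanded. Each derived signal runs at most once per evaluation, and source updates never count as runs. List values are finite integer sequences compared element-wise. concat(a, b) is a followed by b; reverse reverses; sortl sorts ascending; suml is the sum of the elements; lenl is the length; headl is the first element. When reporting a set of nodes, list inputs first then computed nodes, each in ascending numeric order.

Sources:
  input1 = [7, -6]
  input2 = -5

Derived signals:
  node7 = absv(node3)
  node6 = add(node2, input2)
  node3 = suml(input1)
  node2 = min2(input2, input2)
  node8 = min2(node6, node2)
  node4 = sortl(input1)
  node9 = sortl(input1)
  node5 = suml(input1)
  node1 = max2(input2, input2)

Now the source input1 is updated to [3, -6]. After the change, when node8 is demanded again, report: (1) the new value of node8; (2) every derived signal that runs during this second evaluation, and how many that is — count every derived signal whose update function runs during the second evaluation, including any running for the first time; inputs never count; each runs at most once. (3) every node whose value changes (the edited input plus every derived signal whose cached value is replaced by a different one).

Demanding node8 again yields -10.
0 derived signals run: none.
The nodes whose values change: input1.
Note the shortcut — input1 feeds only undemanded nodes, so no recomputation happens.

First demand of the output computes:
  node2 = min2(-5, -5) = -5
  node6 = add(-5, -5) = -10
  node8 = min2(-10, -5) = -10

After the edit, cleaning proceeds:
  input1 only reaches undemanded nodes; the second demand re-runs nothing.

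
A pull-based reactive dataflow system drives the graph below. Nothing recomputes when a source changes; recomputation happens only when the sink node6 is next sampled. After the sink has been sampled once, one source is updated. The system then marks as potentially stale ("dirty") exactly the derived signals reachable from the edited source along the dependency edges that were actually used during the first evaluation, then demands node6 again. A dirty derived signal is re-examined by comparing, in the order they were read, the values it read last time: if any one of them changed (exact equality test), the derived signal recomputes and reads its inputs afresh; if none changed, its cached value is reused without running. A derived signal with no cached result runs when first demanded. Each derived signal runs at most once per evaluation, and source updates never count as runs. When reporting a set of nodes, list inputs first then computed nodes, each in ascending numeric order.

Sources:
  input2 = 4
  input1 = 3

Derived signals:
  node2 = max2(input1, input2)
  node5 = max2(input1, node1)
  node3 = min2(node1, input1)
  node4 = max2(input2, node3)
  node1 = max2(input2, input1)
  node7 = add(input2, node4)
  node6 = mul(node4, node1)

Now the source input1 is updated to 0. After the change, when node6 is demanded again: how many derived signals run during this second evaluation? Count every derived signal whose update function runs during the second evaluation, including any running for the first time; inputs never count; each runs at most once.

Derived signals that run: node1, node3, node4 — 3 in total.
Key observation: the cutoff stops propagation at node6 — its inputs' values are unchanged, so it reuses its cache.

First evaluation (everything demanded from the output):
  node1 = max2(4, 3) = 4
  node3 = min2(4, 3) = 3
  node4 = max2(4, 3) = 4
  node6 = mul(4, 4) = 16

Propagation after the edit:
  node1: runs — input1 3->0; result 4 (same value as before).
  node3: runs — input1 3->0; result 0.
  node4: runs — node3 3->0; result 4 (same value as before).
  node6: checked — values it read are unchanged (node4 unchanged, node1 unchanged); reused cached 16 without running.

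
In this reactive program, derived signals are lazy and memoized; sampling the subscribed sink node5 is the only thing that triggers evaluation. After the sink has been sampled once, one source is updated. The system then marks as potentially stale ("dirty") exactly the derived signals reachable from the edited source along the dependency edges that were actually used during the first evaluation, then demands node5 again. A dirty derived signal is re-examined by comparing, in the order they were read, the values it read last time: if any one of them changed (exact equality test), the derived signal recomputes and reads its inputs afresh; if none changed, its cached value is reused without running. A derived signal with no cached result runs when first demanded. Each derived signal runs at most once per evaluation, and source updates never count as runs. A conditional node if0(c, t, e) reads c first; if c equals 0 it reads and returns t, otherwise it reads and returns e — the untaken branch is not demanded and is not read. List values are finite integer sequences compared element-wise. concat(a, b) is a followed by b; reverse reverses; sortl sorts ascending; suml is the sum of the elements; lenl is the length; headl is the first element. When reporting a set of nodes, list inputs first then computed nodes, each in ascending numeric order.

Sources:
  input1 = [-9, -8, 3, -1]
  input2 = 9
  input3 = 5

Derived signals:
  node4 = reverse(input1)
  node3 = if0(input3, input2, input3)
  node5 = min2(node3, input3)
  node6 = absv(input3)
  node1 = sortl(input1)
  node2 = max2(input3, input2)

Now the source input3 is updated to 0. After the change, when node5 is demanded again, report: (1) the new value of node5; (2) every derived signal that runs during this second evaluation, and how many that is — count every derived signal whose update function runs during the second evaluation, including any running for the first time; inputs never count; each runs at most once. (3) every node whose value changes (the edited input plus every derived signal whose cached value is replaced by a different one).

First demand of the output computes:
  node3 = if0(input3=5 -> else branch input3) = 5
  node5 = min2(5, 5) = 5

After the edit, cleaning proceeds:
  node3: a read changed (input3 5->0; input3 5->0) — executes, giving 9.
  node5: a read changed (node3 5->9; input3 5->0) — executes, giving 0.

Demanding node5 again yields 0.
2 derived signals run: node3, node5.
The nodes whose values change: input3, node3, node5.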